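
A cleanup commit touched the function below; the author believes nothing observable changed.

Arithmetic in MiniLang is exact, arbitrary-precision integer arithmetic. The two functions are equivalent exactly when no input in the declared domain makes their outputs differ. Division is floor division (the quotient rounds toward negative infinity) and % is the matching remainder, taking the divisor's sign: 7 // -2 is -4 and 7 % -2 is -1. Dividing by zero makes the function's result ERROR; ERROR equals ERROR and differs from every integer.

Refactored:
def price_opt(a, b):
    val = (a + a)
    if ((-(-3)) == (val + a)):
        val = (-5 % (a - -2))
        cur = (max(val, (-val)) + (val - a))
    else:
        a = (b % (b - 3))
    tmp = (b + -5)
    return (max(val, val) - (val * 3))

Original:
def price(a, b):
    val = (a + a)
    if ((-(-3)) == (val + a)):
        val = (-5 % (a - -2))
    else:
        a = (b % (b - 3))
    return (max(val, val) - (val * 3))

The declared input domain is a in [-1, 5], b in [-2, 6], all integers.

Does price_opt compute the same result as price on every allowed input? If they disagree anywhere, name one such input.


Comparing the listings, the differences include: local variable names differ; and statement counts differ; and arithmetic usage differs; and constant usage differs; and min/max/abs usage differs.
As a probe, take a=1, b=-1: price runs val becomes 2; next ((-(-3)) == (val + a)) evaluates to true; next val becomes 1; next final value -2; price_opt runs val becomes 2; next ((-(-3)) == (val + a)) evaluates to true; next val becomes 1; next cur becomes 1; next tmp becomes -6; next final value -2; both end at -2.
Every one of the 63 inputs gives matching results.
verdict: equivalent


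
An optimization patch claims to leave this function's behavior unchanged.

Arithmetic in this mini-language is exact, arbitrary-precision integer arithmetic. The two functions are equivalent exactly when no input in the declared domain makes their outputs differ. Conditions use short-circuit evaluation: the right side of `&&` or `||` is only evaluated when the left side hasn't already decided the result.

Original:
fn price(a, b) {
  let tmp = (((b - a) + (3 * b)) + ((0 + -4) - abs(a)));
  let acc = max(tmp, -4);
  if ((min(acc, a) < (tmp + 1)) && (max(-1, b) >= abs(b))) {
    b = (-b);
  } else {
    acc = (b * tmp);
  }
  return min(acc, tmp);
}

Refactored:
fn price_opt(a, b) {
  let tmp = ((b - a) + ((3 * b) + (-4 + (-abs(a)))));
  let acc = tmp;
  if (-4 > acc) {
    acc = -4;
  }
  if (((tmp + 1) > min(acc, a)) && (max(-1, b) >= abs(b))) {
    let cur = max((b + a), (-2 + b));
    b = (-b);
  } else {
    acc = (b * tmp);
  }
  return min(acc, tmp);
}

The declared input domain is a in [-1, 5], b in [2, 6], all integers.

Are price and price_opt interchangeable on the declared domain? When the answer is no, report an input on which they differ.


The two versions differ — the changes include arithmetic usage differs; also local variable names differ; also constant usage differs; also comparison usage differs; also branching structure differs; also statement counts differ.
Tracing a=4, b=5: price: tmp=8, then acc=8, then ((min(acc, a) < (tmp + 1)) && (max(-1, b) >= abs(b))) is true, then b=-5, then returns 8 | price_opt: tmp=8, then acc=8, then (-4 > acc) is false, then (((tmp + 1) > min(acc, a)) && (max(-1, b) >= abs(b))) is true, then cur=9, then b=-5, then returns 8 — matching result 8.
Across all 35 domain points the two functions coincide.
verdict: equivalent


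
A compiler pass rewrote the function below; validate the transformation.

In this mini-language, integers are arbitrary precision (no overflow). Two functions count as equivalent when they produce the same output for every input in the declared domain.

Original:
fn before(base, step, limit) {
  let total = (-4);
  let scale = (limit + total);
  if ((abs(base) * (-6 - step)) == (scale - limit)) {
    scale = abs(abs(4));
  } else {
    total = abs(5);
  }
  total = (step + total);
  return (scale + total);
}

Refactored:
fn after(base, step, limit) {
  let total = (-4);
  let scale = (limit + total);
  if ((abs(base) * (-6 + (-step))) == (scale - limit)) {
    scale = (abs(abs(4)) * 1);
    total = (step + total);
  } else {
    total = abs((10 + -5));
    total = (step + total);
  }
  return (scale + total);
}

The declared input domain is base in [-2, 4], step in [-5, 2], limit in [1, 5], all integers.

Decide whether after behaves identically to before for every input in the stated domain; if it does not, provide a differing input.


The two versions differ — the changes include constant usage differs; also statement counts differ; also arithmetic usage differs.
One worked example (base=1, step=2, limit=3) — before: total=-4, then scale=-1, then ((abs(base) * (-6 - step)) == (scale - limit)) is false, then total=5, then total=7, then returns 6; after: total=-4, then scale=-1, then ((abs(base) * (-6 + (-step))) == (scale - limit)) is false, then total=5, then total=7, then returns 6; agreement on 6.
Across all 280 domain points the two functions coincide.
verdict: equivalent


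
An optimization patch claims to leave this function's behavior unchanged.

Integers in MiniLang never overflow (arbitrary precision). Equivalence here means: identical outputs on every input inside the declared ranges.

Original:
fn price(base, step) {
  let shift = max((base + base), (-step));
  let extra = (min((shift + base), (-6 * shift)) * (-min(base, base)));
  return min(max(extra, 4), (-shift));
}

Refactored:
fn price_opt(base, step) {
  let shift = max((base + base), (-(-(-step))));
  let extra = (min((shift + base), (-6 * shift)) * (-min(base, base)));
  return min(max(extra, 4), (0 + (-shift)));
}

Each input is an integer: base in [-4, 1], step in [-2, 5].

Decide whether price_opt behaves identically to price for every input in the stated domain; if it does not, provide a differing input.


Comparing the listings, the differences include: arithmetic usage differs, constant usage differs.
As a probe, take base=0, step=5: price runs shift=0, then extra=0, then returns 0; price_opt runs shift=0, then extra=0, then returns 0; both end at 0.
Checked all 48 inputs in the declared domain: the outputs agree on every one.
verdict: equivalent


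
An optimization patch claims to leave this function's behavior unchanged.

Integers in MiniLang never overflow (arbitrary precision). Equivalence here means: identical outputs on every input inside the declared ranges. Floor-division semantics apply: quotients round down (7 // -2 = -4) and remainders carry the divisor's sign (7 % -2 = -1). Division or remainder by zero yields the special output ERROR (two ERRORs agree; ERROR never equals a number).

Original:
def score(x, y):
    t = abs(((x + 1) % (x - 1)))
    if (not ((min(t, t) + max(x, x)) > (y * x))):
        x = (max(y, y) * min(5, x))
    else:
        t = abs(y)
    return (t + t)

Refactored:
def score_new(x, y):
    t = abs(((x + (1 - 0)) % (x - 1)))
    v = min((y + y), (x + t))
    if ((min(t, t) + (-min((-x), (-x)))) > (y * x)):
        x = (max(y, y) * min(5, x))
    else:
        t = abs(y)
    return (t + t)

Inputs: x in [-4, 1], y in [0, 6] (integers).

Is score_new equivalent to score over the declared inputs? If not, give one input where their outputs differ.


On input x=-4, y=0, score returns 6 while score_new returns 0.
verdict: not equivalent; witness: x=-4, y=0


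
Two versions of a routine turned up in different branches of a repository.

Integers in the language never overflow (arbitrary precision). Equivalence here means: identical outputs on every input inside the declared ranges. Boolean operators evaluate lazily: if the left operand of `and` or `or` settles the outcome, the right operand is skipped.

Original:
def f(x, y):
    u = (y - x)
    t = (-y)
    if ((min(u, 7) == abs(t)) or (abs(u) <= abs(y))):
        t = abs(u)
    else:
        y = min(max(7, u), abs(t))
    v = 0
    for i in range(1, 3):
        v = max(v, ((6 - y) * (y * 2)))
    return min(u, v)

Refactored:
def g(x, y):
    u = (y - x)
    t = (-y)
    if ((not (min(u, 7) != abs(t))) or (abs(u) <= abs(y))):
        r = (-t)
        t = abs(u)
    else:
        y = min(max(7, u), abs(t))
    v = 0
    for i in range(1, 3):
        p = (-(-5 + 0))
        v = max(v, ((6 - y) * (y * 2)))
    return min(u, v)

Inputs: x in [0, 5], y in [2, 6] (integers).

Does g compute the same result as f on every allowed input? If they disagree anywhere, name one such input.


This is a faithful refactor — comparison usage differs; also statement counts differ; also constant usage differs; also arithmetic usage differs; also boolean connective usage differs; also local variable names differ, but the computed results match everywhere.
As a probe, take x=3, y=2: f runs u=-1, then t=-2, then ((min(u, 7) == abs(t)) or (abs(u) <= abs(y))) is true, then t=1, then v=0, then (i=1), then v=16, then (i=2), then v=16, then returns -1; g runs u=-1, then t=-2, then ((not (min(u, 7) != abs(t))) or (abs(u) <= abs(y))) is true, then r=2, then t=1, then v=0, then (i=1), then p=5, then v=16, then (i=2), then p=5, then v=16, then returns -1; both end at -1.
Every one of the 30 inputs gives matching results.
verdict: equivalent


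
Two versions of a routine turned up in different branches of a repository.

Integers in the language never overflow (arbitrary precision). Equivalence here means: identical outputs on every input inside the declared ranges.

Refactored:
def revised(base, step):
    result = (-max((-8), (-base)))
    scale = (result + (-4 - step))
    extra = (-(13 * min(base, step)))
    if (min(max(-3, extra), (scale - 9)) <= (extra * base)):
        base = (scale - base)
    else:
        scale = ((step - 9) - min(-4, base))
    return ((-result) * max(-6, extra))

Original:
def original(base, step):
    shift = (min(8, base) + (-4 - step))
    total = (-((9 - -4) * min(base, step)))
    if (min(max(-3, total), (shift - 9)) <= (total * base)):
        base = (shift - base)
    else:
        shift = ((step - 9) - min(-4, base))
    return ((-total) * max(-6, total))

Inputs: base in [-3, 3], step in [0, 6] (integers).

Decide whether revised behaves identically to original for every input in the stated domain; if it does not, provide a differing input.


Consider the input base=-3, step=0.
original: shift becomes -7; next total becomes 39; next (min(max(-3, total), (shift - 9)) <= (total * base)) evaluates to false; next shift becomes -5; next final value -1521
revised: result becomes -3; next scale becomes -7; next extra becomes 39; next (min(max(-3, extra), (scale - 9)) <= (extra * base)) evaluates to false; next scale becomes -5; next final value 117
-1521 != 117, so the rewrite changes behavior.
verdict: not equivalent; witness: base=-3, step=0


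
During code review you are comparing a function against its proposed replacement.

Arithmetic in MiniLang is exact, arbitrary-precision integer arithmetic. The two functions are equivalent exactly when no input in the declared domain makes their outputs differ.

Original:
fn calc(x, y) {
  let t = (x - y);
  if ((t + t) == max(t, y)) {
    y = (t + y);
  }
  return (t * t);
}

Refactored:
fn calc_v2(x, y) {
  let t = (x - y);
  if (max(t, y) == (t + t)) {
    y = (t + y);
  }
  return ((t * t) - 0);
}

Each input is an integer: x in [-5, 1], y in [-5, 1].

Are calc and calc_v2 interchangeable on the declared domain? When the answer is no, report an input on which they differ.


Differences: constant usage differs; and arithmetic usage differs — yet all 49 inputs agree.
verdict: equivalent


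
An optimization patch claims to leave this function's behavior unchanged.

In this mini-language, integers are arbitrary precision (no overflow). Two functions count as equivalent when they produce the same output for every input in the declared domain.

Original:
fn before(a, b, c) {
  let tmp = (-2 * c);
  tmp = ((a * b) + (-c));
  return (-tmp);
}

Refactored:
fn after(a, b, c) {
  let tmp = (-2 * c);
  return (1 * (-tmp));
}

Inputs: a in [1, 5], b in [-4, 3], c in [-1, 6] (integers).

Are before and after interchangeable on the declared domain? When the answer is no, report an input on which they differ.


These are not equivalent — on a=1, b=-4, c=-1 the outputs split (3 vs -2).
before: tmp becomes 2; next tmp becomes -3; next final value 3
after: tmp becomes 2; next final value -2
verdict: not equivalent; witness: a=1, b=-4, c=-1


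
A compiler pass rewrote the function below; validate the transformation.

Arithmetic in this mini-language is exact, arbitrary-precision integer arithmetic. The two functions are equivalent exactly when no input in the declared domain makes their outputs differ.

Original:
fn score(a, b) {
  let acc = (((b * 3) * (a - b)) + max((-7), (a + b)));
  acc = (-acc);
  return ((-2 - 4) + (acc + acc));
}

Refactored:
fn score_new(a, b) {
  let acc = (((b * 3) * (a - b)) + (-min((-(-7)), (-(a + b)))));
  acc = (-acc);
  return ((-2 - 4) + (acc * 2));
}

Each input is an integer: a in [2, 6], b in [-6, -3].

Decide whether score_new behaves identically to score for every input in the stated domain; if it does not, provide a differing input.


Side by side, the visible changes include: arithmetic usage differs; and constant usage differs; and min/max/abs usage differs.
Tracing a=6, b=-5: score: acc=-164, then acc=164, then returns 322 | score_new: acc=-164, then acc=164, then returns 322 — matching result 322.
Sweeping the whole domain (20 inputs) finds no disagreement.
verdict: equivalent


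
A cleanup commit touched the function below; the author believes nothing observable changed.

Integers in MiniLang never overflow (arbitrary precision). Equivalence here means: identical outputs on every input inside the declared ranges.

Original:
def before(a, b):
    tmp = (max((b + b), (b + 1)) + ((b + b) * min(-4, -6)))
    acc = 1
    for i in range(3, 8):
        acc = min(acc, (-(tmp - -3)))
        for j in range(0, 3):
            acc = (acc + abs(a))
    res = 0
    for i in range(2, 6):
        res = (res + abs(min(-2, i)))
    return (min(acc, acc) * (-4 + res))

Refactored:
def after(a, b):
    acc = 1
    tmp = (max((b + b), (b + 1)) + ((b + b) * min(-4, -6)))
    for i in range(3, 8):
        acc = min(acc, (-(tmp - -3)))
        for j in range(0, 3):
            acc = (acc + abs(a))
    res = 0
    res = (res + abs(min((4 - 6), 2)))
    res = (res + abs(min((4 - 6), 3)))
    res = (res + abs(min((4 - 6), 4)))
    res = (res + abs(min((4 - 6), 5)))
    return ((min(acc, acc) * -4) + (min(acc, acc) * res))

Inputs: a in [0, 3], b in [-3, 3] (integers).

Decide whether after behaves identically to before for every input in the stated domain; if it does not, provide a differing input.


The two versions differ — the changes include arithmetic usage differs, and min/max/abs usage differs, and loop structure differs, and constant usage differs, and statement counts differ.
As a probe, take a=2, b=-2: before runs tmp becomes 23; next acc becomes 1; next at i=3:; next acc becomes -26; next at j=0:; next acc becomes -24; next at j=1:; next acc becomes -22; next at j=2:; next acc becomes -20; next at i=4:; next acc becomes -26; next at j=0:; next acc becomes -24; next at j=1:; next acc becomes -22; next at j=2:; next acc becomes -20; next at i=5:; next acc becomes -26; next at j=0:; next acc becomes -24; next at j=1:; next acc becomes -22; next at j=2:; next acc becomes -20; next at i=6:; next acc becomes -26; next at j=0:; next acc becomes -24; next at j=1:; next acc becomes -22; next at j=2:; next acc becomes -20; next at i=7:; next acc becomes -26; next at j=0:; next acc becomes -24; next at j=1:; next acc becomes -22; next at j=2:; next acc becomes -20; next res becomes 0; next at i=2:; next res becomes 2; next at i=3:; next res becomes 4; next at i=4:; next res becomes 6; next at i=5:; next res becomes 8; next final value -80; after runs acc becomes 1; next tmp becomes 23; next at i=3:; next acc becomes -26; next at j=0:; next acc becomes -24; next at j=1:; next acc becomes -22; next at j=2:; next acc becomes -20; next at i=4:; next acc becomes -26; next at j=0:; next acc becomes -24; next at j=1:; next acc becomes -22; next at j=2:; next acc becomes -20; next at i=5:; next acc becomes -26; next at j=0:; next acc becomes -24; next at j=1:; next acc becomes -22; next at j=2:; next acc becomes -20; next at i=6:; next acc becomes -26; next at j=0:; next acc becomes -24; next at j=1:; next acc becomes -22; next at j=2:; next acc becomes -20; next at i=7:; next acc becomes -26; next at j=0:; next acc becomes -24; next at j=1:; next acc becomes -22; next at j=2:; next acc becomes -20; next res becomes 0; next res becomes 2; next res becomes 4; next res becomes 6; next res becomes 8; next final value -80; both end at -80.
Sweeping the whole domain (28 inputs) finds no disagreement.
verdict: equivalent


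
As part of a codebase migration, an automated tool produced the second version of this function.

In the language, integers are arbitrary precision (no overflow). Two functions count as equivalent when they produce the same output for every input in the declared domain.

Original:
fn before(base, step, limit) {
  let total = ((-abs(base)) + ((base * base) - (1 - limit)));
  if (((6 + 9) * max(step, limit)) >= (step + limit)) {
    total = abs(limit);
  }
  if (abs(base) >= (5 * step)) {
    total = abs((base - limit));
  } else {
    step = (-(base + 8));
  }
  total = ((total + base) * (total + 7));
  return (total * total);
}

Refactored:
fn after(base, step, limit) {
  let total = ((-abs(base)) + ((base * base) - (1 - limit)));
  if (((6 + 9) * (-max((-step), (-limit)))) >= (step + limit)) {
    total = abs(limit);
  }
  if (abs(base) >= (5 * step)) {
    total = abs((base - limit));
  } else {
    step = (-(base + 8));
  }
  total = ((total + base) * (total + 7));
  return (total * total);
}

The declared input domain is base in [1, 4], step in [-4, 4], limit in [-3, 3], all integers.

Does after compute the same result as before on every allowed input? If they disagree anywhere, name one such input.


Try base=1, step=1, limit=-3.
before: total becomes -4; next (((6 + 9) * max(step, limit)) >= (step + limit)) evaluates to true; next total becomes 3; next (abs(base) >= (5 * step)) evaluates to false; next step becomes -9; next total becomes 40; next final value 1600
after: total becomes -4; next (((6 + 9) * (-max((-step), (-limit)))) >= (step + limit)) evaluates to false; next (abs(base) >= (5 * step)) evaluates to false; next step becomes -9; next total becomes -9; next final value 81
1600 against 81: the behavior changed.
verdict: not equivalent; witness: base=1, step=1, limit=-3


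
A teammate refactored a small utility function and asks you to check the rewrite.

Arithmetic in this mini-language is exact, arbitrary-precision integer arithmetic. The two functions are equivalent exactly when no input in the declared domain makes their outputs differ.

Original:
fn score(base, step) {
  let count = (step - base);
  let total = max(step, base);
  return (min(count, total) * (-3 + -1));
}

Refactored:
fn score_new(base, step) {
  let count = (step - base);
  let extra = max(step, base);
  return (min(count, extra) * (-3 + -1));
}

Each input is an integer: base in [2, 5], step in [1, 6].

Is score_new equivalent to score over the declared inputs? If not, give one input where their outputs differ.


Behavior is preserved: although local variable names differ, the outputs never diverge.
Spot check at base=2, step=6 — score: count=4, then total=6, then returns -16. score_new: count=4, then extra=6, then returns -16. Both give -16.
Every one of the 24 inputs gives matching results.
verdict: equivalent


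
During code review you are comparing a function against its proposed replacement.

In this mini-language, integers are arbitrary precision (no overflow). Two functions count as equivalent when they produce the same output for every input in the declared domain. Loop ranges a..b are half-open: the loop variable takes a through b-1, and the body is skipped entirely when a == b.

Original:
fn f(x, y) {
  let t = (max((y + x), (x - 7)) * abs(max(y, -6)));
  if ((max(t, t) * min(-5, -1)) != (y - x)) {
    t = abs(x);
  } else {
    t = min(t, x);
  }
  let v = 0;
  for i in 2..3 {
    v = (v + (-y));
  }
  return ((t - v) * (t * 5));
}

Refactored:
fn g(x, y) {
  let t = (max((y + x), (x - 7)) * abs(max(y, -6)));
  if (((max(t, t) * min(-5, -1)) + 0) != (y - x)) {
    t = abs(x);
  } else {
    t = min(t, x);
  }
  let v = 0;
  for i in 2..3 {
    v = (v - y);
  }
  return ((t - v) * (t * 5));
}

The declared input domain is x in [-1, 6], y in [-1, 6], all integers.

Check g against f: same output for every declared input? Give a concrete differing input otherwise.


This is a faithful refactor — arithmetic usage differs; also constant usage differs, but the computed results match everywhere.
Tracing x=5, y=3: f: t becomes 24; next ((max(t, t) * min(-5, -1)) != (y - x)) evaluates to true; next t becomes 5; next v becomes 0; next at i=2:; next v becomes -3; next final value 200 | g: t becomes 24; next (((max(t, t) * min(-5, -1)) + 0) != (y - x)) evaluates to true; next t becomes 5; next v becomes 0; next at i=2:; next v becomes -3; next final value 200 — matching result 200.
Checked all 64 inputs in the declared domain: the outputs agree on every one.
verdict: equivalent


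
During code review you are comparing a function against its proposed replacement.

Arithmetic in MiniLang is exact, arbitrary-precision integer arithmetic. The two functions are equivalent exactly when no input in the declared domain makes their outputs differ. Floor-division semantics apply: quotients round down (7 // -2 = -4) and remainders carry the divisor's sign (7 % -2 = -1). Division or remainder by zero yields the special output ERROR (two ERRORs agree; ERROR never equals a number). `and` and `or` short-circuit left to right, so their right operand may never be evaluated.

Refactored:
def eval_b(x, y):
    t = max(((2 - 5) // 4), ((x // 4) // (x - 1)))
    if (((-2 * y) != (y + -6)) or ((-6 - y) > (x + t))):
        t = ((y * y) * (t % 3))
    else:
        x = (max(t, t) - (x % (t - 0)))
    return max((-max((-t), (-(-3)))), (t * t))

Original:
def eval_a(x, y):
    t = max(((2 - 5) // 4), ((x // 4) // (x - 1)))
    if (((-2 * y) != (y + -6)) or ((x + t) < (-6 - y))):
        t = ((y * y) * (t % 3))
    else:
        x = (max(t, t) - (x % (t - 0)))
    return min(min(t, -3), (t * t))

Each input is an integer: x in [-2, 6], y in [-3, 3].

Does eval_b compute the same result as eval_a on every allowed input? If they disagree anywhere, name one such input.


The rewrite breaks on x=-2, y=-3, where the results are -3 and 0.
eval_a: t=0, then (((-2 * y) != (y + -6)) or ((x + t) < (-6 - y))) is true, then t=0, then returns -3
eval_b: t=0, then (((-2 * y) != (y + -6)) or ((-6 - y) > (x + t))) is true, then t=0, then returns 0
verdict: not equivalent; witness: x=-2, y=-3


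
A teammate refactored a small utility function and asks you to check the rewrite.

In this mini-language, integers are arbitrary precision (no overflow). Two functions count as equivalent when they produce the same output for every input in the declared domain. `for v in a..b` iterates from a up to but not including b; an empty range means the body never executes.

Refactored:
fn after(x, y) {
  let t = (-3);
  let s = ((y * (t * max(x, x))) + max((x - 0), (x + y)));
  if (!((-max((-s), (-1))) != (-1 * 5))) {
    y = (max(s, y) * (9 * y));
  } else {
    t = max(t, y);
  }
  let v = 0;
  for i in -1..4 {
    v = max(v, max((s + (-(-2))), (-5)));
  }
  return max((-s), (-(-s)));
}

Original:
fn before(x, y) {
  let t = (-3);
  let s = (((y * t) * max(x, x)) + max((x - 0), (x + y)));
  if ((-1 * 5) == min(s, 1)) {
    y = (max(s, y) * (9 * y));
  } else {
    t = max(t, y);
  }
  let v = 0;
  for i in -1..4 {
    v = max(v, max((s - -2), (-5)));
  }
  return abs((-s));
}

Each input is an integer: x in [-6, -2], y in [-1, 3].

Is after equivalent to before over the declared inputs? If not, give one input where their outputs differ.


Comparing the listings, the differences include: boolean connective usage differs, and comparison usage differs, and arithmetic usage differs, and min/max/abs usage differs.
As a probe, take x=-4, y=1: before runs t := -3 | s := 9 | ((-1 * 5) == min(s, 1)): false | t := 1 | v := 0 | iter i=-1: | v := 11 | iter i=0: | v := 11 | iter i=1: | v := 11 | iter i=2: | v := 11 | iter i=3: | v := 11 | result 9; after runs t := -3 | s := 9 | (!((-max((-s), (-1))) != (-1 * 5))): false | t := 1 | v := 0 | iter i=-1: | v := 11 | iter i=0: | v := 11 | iter i=1: | v := 11 | iter i=2: | v := 11 | iter i=3: | v := 11 | result 9; both end at 9.
Every one of the 25 inputs gives matching results.
verdict: equivalent


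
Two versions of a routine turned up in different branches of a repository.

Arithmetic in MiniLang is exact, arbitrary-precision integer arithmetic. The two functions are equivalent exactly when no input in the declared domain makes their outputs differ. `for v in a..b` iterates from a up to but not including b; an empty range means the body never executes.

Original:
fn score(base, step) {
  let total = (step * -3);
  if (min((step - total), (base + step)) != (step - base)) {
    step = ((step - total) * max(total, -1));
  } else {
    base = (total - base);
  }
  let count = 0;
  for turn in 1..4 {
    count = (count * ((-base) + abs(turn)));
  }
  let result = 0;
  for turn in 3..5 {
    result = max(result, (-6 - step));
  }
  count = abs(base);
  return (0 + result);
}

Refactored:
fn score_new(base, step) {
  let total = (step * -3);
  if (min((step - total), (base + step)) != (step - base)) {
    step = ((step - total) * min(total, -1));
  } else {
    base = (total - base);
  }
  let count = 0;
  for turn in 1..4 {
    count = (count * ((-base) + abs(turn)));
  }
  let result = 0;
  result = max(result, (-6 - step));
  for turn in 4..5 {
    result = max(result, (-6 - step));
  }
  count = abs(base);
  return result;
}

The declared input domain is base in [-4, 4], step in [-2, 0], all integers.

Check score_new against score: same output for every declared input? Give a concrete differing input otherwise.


There is a counterexample at base=-4, step=-2: 42 on one side, 0 on the other.
score: total=6, then (min((step - total), (base + step)) != (step - base)) is true, then step=-48, then count=0, then (turn=1), then count=0, then (turn=2), then count=0, then (turn=3), then count=0, then result=0, then (turn=3), then result=42, then (turn=4), then result=42, then count=4, then returns 42
score_new: total=6, then (min((step - total), (base + step)) != (step - base)) is true, then step=8, then count=0, then (turn=1), then count=0, then (turn=2), then count=0, then (turn=3), then count=0, then result=0, then result=0, then (turn=4), then result=0, then count=4, then returns 0
verdict: not equivalent; witness: base=-4, step=-2


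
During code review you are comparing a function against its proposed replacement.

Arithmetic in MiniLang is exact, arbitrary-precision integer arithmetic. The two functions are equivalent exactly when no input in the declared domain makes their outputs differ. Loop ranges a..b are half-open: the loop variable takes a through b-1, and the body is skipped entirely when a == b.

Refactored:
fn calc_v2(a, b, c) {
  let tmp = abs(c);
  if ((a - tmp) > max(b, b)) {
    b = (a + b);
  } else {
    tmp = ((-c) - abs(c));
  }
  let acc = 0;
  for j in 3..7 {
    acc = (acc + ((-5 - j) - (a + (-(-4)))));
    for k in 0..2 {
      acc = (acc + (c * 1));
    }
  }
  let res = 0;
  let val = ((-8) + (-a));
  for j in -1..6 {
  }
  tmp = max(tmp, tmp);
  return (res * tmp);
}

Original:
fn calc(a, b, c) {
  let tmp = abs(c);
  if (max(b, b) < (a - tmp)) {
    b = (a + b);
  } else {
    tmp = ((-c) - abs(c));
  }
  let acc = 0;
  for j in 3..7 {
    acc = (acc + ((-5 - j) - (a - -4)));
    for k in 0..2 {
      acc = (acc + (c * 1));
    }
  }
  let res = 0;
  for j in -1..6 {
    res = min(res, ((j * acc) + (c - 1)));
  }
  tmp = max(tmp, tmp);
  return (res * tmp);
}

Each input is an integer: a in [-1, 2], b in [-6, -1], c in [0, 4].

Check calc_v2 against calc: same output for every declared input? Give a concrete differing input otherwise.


Run the pair on a=-1, b=-6, c=1.
calc: tmp=1, then (max(b, b) < (a - tmp)) is true, then b=-7, then acc=0, then (j=3), then acc=-11, then (k=0), then acc=-10, then (k=1), then acc=-9, then (j=4), then acc=-21, then (k=0), then acc=-20, then (k=1), then acc=-19, then (j=5), then acc=-32, then (k=0), then acc=-31, then (k=1), then acc=-30, then (j=6), then acc=-44, then (k=0), then acc=-43, then (k=1), then acc=-42, then res=0, then (j=-1), then res=0, then (j=0), then res=0, then (j=1), then res=-42, then (j=2), then res=-84, then (j=3), then res=-126, then (j=4), then res=-168, then (j=5), then res=-210, then tmp=1, then returns -210
calc_v2: tmp=1, then ((a - tmp) > max(b, b)) is true, then b=-7, then acc=0, then (j=3), then acc=-11, then (k=0), then acc=-10, then (k=1), then acc=-9, then (j=4), then acc=-21, then (k=0), then acc=-20, then (k=1), then acc=-19, then (j=5), then acc=-32, then (k=0), then acc=-31, then (k=1), then acc=-30, then (j=6), then acc=-44, then (k=0), then acc=-43, then (k=1), then acc=-42, then res=0, then val=-7, then (j=-1), then (j=0), then (j=1), then (j=2), then (j=3), then (j=4), then (j=5), then tmp=1, then returns 0
-210 against 0: the behavior changed.
verdict: not equivalent; witness: a=-1, b=-6, c=1


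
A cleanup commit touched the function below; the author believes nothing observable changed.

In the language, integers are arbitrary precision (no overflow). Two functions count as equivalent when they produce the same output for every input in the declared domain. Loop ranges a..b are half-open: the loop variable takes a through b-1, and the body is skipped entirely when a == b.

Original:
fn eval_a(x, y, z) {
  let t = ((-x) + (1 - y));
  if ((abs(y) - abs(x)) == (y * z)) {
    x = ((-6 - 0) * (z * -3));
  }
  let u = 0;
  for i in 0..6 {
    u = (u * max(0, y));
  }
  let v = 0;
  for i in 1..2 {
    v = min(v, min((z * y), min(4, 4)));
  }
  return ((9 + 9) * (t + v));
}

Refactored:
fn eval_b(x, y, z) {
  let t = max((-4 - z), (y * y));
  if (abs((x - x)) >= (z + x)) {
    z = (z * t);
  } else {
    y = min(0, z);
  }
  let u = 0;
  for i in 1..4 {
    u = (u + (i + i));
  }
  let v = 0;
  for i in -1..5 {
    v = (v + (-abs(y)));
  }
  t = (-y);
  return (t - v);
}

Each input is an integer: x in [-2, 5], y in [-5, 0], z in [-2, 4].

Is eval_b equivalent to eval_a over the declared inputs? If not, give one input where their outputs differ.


Take x=-2, y=-5, z=-2.
eval_a: t = 8; ((abs(y) - abs(x)) == (y * z)) -> false; u = 0; [i=0]; u = 0; [i=1]; u = 0; [i=2]; u = 0; [i=3]; u = 0; [i=4]; u = 0; [i=5]; u = 0; v = 0; [i=1]; v = 0; return 144
eval_b: t = 25; (abs((x - x)) >= (z + x)) -> true; z = -50; u = 0; [i=1]; u = 2; [i=2]; u = 6; [i=3]; u = 12; v = 0; [i=-1]; v = -5; [i=0]; v = -10; [i=1]; v = -15; [i=2]; v = -20; [i=3]; v = -25; [i=4]; v = -30; t = 5; return 35
144 and 35 differ, so these are not the same function on this domain.
verdict: not equivalent; witness: x=-2, y=-5, z=-2


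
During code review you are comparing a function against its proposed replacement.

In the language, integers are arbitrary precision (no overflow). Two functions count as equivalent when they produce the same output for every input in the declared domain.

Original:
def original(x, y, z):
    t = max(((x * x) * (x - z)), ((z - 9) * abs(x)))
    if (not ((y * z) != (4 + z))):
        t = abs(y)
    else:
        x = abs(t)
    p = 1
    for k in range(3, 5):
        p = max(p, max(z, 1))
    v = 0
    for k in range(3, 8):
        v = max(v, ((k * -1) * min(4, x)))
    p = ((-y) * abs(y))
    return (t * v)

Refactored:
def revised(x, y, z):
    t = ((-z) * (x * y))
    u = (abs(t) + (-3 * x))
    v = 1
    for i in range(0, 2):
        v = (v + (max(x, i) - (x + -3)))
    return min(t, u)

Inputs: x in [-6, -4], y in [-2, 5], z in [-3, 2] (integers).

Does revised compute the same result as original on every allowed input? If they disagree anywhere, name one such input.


Not equivalent: x=-6, y=-2, z=-3 separates them (0 vs 36).
original: t becomes -72; next (not ((y * z) != (4 + z))) evaluates to false; next x becomes 72; next p becomes 1; next at k=3:; next p becomes 1; next at k=4:; next p becomes 1; next v becomes 0; next at k=3:; next v becomes 0; next at k=4:; next v becomes 0; next at k=5:; next v becomes 0; next at k=6:; next v becomes 0; next at k=7:; next v becomes 0; next p becomes 4; next final value 0
revised: t becomes 36; next u becomes 54; next v becomes 1; next at i=0:; next v becomes 10; next at i=1:; next v becomes 20; next final value 36
verdict: not equivalent; witness: x=-6, y=-2, z=-3


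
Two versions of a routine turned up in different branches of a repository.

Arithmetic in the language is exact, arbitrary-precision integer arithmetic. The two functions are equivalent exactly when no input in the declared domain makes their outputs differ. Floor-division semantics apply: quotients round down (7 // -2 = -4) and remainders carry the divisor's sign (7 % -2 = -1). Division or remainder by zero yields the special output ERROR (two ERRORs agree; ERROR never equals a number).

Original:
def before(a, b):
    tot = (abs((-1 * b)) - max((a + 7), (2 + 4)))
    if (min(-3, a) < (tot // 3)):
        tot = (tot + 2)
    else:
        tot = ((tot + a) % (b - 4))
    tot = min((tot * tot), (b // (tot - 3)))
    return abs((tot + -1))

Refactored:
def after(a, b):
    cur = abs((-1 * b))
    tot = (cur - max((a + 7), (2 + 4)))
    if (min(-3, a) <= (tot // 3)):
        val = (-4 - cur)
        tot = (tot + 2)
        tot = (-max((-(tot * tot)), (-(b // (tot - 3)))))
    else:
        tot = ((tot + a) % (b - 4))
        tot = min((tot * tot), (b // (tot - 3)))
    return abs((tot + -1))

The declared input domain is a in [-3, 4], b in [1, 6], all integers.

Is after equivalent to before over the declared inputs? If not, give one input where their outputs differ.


Consider the input a=4, b=4.
before: tot := -7 | (min(-3, a) < (tot // 3)): false | divide-by-zero, output ERROR
after: cur := 4 | tot := -7 | (min(-3, a) <= (tot // 3)): true | val := -8 | tot := -5 | tot := -1 | result 2
ERROR != 2, so the rewrite changes behavior.
verdict: not equivalent; witness: a=4, b=4


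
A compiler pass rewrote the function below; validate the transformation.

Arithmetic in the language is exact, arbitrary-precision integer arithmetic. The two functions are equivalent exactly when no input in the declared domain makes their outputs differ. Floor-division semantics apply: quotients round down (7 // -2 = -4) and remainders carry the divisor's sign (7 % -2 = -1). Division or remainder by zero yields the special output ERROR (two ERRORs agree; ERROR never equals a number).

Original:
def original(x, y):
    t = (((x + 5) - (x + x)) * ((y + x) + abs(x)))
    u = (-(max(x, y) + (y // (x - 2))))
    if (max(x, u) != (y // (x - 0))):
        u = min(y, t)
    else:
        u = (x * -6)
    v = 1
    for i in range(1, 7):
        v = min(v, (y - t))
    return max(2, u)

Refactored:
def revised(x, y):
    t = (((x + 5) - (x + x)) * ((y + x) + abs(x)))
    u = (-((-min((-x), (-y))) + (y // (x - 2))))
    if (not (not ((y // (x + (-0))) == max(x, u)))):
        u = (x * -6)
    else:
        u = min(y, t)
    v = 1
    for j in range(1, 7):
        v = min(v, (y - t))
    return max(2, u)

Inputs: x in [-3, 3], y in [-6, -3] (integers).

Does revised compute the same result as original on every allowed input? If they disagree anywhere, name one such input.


Behavior is preserved: although arithmetic usage differs, and local variable names differ, and min/max/abs usage differs, and comparison usage differs, and boolean connective usage differs, the outputs never diverge.
One worked example (x=2, y=-4) — original: t := 0 | divide-by-zero, output ERROR; revised: t := 0 | divide-by-zero, output ERROR; agreement on ERROR.
Every one of the 28 inputs gives matching results.
verdict: equivalent


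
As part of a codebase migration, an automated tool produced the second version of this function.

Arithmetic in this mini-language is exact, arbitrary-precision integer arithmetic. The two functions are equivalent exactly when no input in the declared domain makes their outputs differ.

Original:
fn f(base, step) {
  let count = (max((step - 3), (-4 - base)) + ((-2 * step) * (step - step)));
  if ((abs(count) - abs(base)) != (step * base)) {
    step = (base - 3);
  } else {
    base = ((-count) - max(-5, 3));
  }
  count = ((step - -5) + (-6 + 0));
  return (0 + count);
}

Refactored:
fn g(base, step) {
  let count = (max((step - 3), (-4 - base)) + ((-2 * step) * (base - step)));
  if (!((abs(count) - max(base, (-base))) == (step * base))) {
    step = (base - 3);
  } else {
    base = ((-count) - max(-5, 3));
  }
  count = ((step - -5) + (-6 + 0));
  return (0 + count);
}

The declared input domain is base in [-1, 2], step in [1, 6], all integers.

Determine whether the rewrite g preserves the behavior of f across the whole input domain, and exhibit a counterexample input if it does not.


The rewrite breaks on base=0, step=1, where the results are -4 and 0.
f: count = -2; ((abs(count) - abs(base)) != (step * base)) -> true; step = -3; count = -4; return -4
g: count = 0; (!((abs(count) - max(base, (-base))) == (step * base))) -> false; base = -3; count = 0; return 0
verdict: not equivalent; witness: base=0, step=1


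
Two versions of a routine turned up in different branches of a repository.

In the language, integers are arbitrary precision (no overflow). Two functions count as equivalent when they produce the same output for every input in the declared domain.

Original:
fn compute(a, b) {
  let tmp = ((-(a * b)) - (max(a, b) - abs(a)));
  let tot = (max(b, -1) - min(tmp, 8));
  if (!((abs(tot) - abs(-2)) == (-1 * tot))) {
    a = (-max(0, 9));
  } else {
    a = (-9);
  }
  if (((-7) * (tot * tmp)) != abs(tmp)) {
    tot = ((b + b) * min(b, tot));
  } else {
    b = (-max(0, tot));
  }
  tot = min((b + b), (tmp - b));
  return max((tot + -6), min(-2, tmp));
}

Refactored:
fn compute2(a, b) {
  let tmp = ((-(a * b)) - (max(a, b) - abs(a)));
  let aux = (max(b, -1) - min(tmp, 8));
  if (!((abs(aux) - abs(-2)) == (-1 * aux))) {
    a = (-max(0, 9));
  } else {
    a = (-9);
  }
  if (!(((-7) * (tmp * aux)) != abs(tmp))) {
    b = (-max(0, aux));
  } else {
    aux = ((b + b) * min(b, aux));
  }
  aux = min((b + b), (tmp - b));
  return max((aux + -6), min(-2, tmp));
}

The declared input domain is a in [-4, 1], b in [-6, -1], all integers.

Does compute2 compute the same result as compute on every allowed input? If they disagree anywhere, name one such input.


Equivalent — the differences include local variable names differ; boolean connective usage differs, yet no declared input distinguishes the two.
One worked example (a=0, b=-2) — compute: tmp=0, then tot=-1, then (!((abs(tot) - abs(-2)) == (-1 * tot))) is true, then a=-9, then (((-7) * (tot * tmp)) != abs(tmp)) is false, then b=0, then tot=0, then returns -2; compute2: tmp=0, then aux=-1, then (!((abs(aux) - abs(-2)) == (-1 * aux))) is true, then a=-9, then (!(((-7) * (tmp * aux)) != abs(tmp))) is true, then b=0, then aux=0, then returns -2; agreement on -2.
Every one of the 36 inputs gives matching results.
verdict: equivalent


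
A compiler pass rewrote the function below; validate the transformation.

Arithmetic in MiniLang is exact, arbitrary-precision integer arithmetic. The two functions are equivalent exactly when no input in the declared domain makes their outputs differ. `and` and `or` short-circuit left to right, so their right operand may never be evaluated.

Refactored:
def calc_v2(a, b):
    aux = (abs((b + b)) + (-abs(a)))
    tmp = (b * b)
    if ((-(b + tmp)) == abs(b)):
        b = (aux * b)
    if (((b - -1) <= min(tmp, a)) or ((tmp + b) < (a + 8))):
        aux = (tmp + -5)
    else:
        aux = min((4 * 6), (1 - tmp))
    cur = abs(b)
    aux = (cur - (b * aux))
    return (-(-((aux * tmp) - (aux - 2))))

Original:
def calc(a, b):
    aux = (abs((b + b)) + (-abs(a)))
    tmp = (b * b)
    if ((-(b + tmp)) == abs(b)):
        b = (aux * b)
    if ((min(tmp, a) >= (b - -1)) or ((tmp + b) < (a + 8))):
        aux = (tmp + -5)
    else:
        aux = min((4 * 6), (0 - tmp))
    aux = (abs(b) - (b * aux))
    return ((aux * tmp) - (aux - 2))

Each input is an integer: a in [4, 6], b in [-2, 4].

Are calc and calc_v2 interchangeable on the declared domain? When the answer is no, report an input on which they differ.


At a=4, b=4: calc gives 1022, calc_v2 gives 962.
verdict: not equivalent; witness: a=4, b=4
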